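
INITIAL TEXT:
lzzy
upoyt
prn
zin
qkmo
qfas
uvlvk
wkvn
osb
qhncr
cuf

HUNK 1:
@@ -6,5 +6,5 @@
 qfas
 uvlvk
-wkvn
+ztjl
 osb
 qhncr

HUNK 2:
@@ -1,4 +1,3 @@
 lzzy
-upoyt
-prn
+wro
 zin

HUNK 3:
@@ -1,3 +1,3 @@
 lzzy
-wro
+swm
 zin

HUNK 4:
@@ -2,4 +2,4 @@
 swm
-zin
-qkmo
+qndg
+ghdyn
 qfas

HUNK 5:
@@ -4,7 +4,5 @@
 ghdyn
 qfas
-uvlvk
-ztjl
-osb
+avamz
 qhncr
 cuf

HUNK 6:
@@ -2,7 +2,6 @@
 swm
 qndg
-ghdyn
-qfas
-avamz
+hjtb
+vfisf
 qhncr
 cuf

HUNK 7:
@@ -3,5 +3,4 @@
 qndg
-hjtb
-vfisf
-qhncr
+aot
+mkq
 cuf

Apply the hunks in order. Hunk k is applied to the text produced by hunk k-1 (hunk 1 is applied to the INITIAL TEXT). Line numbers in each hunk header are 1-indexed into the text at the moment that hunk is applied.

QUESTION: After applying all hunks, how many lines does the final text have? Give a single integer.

Hunk 1: at line 6 remove [wkvn] add [ztjl] -> 11 lines: lzzy upoyt prn zin qkmo qfas uvlvk ztjl osb qhncr cuf
Hunk 2: at line 1 remove [upoyt,prn] add [wro] -> 10 lines: lzzy wro zin qkmo qfas uvlvk ztjl osb qhncr cuf
Hunk 3: at line 1 remove [wro] add [swm] -> 10 lines: lzzy swm zin qkmo qfas uvlvk ztjl osb qhncr cuf
Hunk 4: at line 2 remove [zin,qkmo] add [qndg,ghdyn] -> 10 lines: lzzy swm qndg ghdyn qfas uvlvk ztjl osb qhncr cuf
Hunk 5: at line 4 remove [uvlvk,ztjl,osb] add [avamz] -> 8 lines: lzzy swm qndg ghdyn qfas avamz qhncr cuf
Hunk 6: at line 2 remove [ghdyn,qfas,avamz] add [hjtb,vfisf] -> 7 lines: lzzy swm qndg hjtb vfisf qhncr cuf
Hunk 7: at line 3 remove [hjtb,vfisf,qhncr] add [aot,mkq] -> 6 lines: lzzy swm qndg aot mkq cuf
Final line count: 6

Answer: 6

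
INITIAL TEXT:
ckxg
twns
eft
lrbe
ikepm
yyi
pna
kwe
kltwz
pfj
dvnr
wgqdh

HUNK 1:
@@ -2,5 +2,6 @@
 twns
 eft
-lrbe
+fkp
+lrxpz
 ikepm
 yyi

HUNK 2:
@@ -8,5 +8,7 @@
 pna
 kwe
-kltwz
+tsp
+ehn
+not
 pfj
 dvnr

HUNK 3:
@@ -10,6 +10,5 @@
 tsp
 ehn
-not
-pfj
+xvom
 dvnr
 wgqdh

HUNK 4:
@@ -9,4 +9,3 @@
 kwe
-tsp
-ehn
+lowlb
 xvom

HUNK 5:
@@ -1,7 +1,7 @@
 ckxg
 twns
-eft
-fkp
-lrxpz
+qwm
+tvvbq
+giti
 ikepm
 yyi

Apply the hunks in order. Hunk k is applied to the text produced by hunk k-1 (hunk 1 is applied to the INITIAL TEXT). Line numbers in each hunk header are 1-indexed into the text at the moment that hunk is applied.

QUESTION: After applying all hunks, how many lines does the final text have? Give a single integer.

Hunk 1: at line 2 remove [lrbe] add [fkp,lrxpz] -> 13 lines: ckxg twns eft fkp lrxpz ikepm yyi pna kwe kltwz pfj dvnr wgqdh
Hunk 2: at line 8 remove [kltwz] add [tsp,ehn,not] -> 15 lines: ckxg twns eft fkp lrxpz ikepm yyi pna kwe tsp ehn not pfj dvnr wgqdh
Hunk 3: at line 10 remove [not,pfj] add [xvom] -> 14 lines: ckxg twns eft fkp lrxpz ikepm yyi pna kwe tsp ehn xvom dvnr wgqdh
Hunk 4: at line 9 remove [tsp,ehn] add [lowlb] -> 13 lines: ckxg twns eft fkp lrxpz ikepm yyi pna kwe lowlb xvom dvnr wgqdh
Hunk 5: at line 1 remove [eft,fkp,lrxpz] add [qwm,tvvbq,giti] -> 13 lines: ckxg twns qwm tvvbq giti ikepm yyi pna kwe lowlb xvom dvnr wgqdh
Final line count: 13

Answer: 13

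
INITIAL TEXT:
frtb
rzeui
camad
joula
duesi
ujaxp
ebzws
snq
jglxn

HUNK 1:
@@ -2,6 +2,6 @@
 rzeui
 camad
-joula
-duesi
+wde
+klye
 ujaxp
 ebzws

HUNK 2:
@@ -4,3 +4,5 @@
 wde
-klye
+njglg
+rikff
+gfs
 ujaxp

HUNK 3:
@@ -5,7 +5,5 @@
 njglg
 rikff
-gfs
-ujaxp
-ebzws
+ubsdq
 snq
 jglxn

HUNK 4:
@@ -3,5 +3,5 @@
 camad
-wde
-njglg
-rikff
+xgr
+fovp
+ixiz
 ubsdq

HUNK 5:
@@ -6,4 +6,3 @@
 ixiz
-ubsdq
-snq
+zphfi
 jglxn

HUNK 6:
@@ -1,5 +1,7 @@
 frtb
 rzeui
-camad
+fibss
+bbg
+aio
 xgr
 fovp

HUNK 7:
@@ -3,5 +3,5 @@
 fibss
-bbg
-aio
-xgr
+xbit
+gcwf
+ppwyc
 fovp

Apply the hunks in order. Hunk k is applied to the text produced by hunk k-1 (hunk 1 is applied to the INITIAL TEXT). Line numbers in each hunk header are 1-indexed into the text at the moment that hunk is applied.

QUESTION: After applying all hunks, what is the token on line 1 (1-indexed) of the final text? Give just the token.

Hunk 1: at line 2 remove [joula,duesi] add [wde,klye] -> 9 lines: frtb rzeui camad wde klye ujaxp ebzws snq jglxn
Hunk 2: at line 4 remove [klye] add [njglg,rikff,gfs] -> 11 lines: frtb rzeui camad wde njglg rikff gfs ujaxp ebzws snq jglxn
Hunk 3: at line 5 remove [gfs,ujaxp,ebzws] add [ubsdq] -> 9 lines: frtb rzeui camad wde njglg rikff ubsdq snq jglxn
Hunk 4: at line 3 remove [wde,njglg,rikff] add [xgr,fovp,ixiz] -> 9 lines: frtb rzeui camad xgr fovp ixiz ubsdq snq jglxn
Hunk 5: at line 6 remove [ubsdq,snq] add [zphfi] -> 8 lines: frtb rzeui camad xgr fovp ixiz zphfi jglxn
Hunk 6: at line 1 remove [camad] add [fibss,bbg,aio] -> 10 lines: frtb rzeui fibss bbg aio xgr fovp ixiz zphfi jglxn
Hunk 7: at line 3 remove [bbg,aio,xgr] add [xbit,gcwf,ppwyc] -> 10 lines: frtb rzeui fibss xbit gcwf ppwyc fovp ixiz zphfi jglxn
Final line 1: frtb

Answer: frtb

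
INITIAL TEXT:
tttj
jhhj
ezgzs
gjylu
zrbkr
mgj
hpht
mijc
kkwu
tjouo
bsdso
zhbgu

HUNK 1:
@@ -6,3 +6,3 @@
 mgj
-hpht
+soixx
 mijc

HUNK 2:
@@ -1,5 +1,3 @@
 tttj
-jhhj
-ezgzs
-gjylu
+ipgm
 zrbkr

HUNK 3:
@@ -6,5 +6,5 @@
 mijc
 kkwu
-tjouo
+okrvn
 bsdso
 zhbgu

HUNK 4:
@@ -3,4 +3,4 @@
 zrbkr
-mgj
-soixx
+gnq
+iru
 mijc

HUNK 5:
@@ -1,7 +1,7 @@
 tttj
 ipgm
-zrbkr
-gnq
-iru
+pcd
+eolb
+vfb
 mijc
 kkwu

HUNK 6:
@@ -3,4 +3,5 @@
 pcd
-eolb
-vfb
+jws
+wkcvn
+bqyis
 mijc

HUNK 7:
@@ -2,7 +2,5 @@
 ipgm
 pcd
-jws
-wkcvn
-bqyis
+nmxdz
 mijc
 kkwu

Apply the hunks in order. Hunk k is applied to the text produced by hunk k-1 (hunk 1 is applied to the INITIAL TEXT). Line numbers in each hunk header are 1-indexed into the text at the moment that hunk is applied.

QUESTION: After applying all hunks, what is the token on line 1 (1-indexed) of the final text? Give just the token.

Answer: tttj

Derivation:
Hunk 1: at line 6 remove [hpht] add [soixx] -> 12 lines: tttj jhhj ezgzs gjylu zrbkr mgj soixx mijc kkwu tjouo bsdso zhbgu
Hunk 2: at line 1 remove [jhhj,ezgzs,gjylu] add [ipgm] -> 10 lines: tttj ipgm zrbkr mgj soixx mijc kkwu tjouo bsdso zhbgu
Hunk 3: at line 6 remove [tjouo] add [okrvn] -> 10 lines: tttj ipgm zrbkr mgj soixx mijc kkwu okrvn bsdso zhbgu
Hunk 4: at line 3 remove [mgj,soixx] add [gnq,iru] -> 10 lines: tttj ipgm zrbkr gnq iru mijc kkwu okrvn bsdso zhbgu
Hunk 5: at line 1 remove [zrbkr,gnq,iru] add [pcd,eolb,vfb] -> 10 lines: tttj ipgm pcd eolb vfb mijc kkwu okrvn bsdso zhbgu
Hunk 6: at line 3 remove [eolb,vfb] add [jws,wkcvn,bqyis] -> 11 lines: tttj ipgm pcd jws wkcvn bqyis mijc kkwu okrvn bsdso zhbgu
Hunk 7: at line 2 remove [jws,wkcvn,bqyis] add [nmxdz] -> 9 lines: tttj ipgm pcd nmxdz mijc kkwu okrvn bsdso zhbgu
Final line 1: tttj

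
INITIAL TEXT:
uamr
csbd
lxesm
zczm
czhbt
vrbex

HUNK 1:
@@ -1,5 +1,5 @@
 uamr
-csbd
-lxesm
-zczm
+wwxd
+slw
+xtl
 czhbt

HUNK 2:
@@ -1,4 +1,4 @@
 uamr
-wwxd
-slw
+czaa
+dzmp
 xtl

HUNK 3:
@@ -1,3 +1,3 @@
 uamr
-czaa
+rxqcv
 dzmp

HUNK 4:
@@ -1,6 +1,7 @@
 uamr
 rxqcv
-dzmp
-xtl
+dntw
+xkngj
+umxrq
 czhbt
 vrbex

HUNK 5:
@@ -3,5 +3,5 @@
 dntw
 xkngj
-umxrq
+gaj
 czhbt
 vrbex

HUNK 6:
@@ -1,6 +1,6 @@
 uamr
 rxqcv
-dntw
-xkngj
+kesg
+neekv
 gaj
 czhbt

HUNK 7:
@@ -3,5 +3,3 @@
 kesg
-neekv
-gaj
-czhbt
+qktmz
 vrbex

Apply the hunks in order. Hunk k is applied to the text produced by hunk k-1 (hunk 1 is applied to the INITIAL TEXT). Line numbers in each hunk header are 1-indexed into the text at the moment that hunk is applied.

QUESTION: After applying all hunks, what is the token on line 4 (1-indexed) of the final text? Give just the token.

Answer: qktmz

Derivation:
Hunk 1: at line 1 remove [csbd,lxesm,zczm] add [wwxd,slw,xtl] -> 6 lines: uamr wwxd slw xtl czhbt vrbex
Hunk 2: at line 1 remove [wwxd,slw] add [czaa,dzmp] -> 6 lines: uamr czaa dzmp xtl czhbt vrbex
Hunk 3: at line 1 remove [czaa] add [rxqcv] -> 6 lines: uamr rxqcv dzmp xtl czhbt vrbex
Hunk 4: at line 1 remove [dzmp,xtl] add [dntw,xkngj,umxrq] -> 7 lines: uamr rxqcv dntw xkngj umxrq czhbt vrbex
Hunk 5: at line 3 remove [umxrq] add [gaj] -> 7 lines: uamr rxqcv dntw xkngj gaj czhbt vrbex
Hunk 6: at line 1 remove [dntw,xkngj] add [kesg,neekv] -> 7 lines: uamr rxqcv kesg neekv gaj czhbt vrbex
Hunk 7: at line 3 remove [neekv,gaj,czhbt] add [qktmz] -> 5 lines: uamr rxqcv kesg qktmz vrbex
Final line 4: qktmz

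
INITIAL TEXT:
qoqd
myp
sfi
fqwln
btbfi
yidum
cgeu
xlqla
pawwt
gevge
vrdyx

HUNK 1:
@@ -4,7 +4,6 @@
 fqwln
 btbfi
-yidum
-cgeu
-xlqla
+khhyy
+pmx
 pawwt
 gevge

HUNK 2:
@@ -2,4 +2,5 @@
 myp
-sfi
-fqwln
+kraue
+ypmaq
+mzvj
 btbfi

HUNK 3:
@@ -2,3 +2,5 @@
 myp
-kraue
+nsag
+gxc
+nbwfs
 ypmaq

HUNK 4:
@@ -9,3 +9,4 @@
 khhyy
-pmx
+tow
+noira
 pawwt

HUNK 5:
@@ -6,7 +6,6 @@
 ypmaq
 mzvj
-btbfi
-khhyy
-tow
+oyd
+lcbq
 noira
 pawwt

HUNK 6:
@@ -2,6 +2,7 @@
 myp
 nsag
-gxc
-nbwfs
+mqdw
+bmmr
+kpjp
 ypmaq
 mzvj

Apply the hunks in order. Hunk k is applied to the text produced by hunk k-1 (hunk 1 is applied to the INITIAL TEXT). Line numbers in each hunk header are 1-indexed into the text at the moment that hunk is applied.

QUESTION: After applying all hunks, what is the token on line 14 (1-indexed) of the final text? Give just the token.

Answer: vrdyx

Derivation:
Hunk 1: at line 4 remove [yidum,cgeu,xlqla] add [khhyy,pmx] -> 10 lines: qoqd myp sfi fqwln btbfi khhyy pmx pawwt gevge vrdyx
Hunk 2: at line 2 remove [sfi,fqwln] add [kraue,ypmaq,mzvj] -> 11 lines: qoqd myp kraue ypmaq mzvj btbfi khhyy pmx pawwt gevge vrdyx
Hunk 3: at line 2 remove [kraue] add [nsag,gxc,nbwfs] -> 13 lines: qoqd myp nsag gxc nbwfs ypmaq mzvj btbfi khhyy pmx pawwt gevge vrdyx
Hunk 4: at line 9 remove [pmx] add [tow,noira] -> 14 lines: qoqd myp nsag gxc nbwfs ypmaq mzvj btbfi khhyy tow noira pawwt gevge vrdyx
Hunk 5: at line 6 remove [btbfi,khhyy,tow] add [oyd,lcbq] -> 13 lines: qoqd myp nsag gxc nbwfs ypmaq mzvj oyd lcbq noira pawwt gevge vrdyx
Hunk 6: at line 2 remove [gxc,nbwfs] add [mqdw,bmmr,kpjp] -> 14 lines: qoqd myp nsag mqdw bmmr kpjp ypmaq mzvj oyd lcbq noira pawwt gevge vrdyx
Final line 14: vrdyx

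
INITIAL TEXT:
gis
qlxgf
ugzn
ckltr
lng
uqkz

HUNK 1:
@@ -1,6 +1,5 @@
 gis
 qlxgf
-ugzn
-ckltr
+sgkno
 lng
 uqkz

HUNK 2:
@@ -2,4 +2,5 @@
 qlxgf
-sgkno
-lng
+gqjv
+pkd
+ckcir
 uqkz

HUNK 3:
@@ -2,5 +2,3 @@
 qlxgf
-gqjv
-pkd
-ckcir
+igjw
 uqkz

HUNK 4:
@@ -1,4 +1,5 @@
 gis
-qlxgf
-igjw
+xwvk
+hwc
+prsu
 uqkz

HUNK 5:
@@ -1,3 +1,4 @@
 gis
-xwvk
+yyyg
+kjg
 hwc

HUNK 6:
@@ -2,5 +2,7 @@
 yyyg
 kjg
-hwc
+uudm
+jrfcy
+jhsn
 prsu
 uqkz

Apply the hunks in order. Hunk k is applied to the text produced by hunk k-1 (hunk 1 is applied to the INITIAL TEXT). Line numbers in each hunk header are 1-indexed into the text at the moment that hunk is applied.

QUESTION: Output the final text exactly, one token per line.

Answer: gis
yyyg
kjg
uudm
jrfcy
jhsn
prsu
uqkz

Derivation:
Hunk 1: at line 1 remove [ugzn,ckltr] add [sgkno] -> 5 lines: gis qlxgf sgkno lng uqkz
Hunk 2: at line 2 remove [sgkno,lng] add [gqjv,pkd,ckcir] -> 6 lines: gis qlxgf gqjv pkd ckcir uqkz
Hunk 3: at line 2 remove [gqjv,pkd,ckcir] add [igjw] -> 4 lines: gis qlxgf igjw uqkz
Hunk 4: at line 1 remove [qlxgf,igjw] add [xwvk,hwc,prsu] -> 5 lines: gis xwvk hwc prsu uqkz
Hunk 5: at line 1 remove [xwvk] add [yyyg,kjg] -> 6 lines: gis yyyg kjg hwc prsu uqkz
Hunk 6: at line 2 remove [hwc] add [uudm,jrfcy,jhsn] -> 8 lines: gis yyyg kjg uudm jrfcy jhsn prsu uqkz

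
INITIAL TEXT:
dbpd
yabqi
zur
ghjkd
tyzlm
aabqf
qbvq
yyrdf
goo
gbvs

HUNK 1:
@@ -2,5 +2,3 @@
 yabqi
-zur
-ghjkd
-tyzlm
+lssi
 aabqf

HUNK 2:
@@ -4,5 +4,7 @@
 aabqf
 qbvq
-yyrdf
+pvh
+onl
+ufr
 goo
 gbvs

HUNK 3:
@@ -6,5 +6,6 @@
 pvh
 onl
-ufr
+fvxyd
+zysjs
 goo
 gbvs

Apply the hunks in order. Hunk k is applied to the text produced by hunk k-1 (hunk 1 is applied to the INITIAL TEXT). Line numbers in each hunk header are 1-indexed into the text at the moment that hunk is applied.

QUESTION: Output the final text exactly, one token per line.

Answer: dbpd
yabqi
lssi
aabqf
qbvq
pvh
onl
fvxyd
zysjs
goo
gbvs

Derivation:
Hunk 1: at line 2 remove [zur,ghjkd,tyzlm] add [lssi] -> 8 lines: dbpd yabqi lssi aabqf qbvq yyrdf goo gbvs
Hunk 2: at line 4 remove [yyrdf] add [pvh,onl,ufr] -> 10 lines: dbpd yabqi lssi aabqf qbvq pvh onl ufr goo gbvs
Hunk 3: at line 6 remove [ufr] add [fvxyd,zysjs] -> 11 lines: dbpd yabqi lssi aabqf qbvq pvh onl fvxyd zysjs goo gbvs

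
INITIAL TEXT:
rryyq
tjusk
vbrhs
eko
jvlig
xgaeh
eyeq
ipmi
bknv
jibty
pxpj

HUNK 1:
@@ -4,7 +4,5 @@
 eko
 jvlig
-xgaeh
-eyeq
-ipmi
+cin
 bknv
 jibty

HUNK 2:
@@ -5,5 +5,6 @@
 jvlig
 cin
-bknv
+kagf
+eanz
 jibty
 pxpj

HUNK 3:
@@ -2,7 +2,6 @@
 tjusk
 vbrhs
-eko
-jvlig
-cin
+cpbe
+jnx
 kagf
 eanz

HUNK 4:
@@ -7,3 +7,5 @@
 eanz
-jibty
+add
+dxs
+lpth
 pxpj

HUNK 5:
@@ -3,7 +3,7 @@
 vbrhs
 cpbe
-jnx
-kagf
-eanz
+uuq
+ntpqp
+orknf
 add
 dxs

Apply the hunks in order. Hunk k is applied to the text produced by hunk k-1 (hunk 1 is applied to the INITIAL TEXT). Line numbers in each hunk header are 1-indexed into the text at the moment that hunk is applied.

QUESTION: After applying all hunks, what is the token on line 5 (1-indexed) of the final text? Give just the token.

Answer: uuq

Derivation:
Hunk 1: at line 4 remove [xgaeh,eyeq,ipmi] add [cin] -> 9 lines: rryyq tjusk vbrhs eko jvlig cin bknv jibty pxpj
Hunk 2: at line 5 remove [bknv] add [kagf,eanz] -> 10 lines: rryyq tjusk vbrhs eko jvlig cin kagf eanz jibty pxpj
Hunk 3: at line 2 remove [eko,jvlig,cin] add [cpbe,jnx] -> 9 lines: rryyq tjusk vbrhs cpbe jnx kagf eanz jibty pxpj
Hunk 4: at line 7 remove [jibty] add [add,dxs,lpth] -> 11 lines: rryyq tjusk vbrhs cpbe jnx kagf eanz add dxs lpth pxpj
Hunk 5: at line 3 remove [jnx,kagf,eanz] add [uuq,ntpqp,orknf] -> 11 lines: rryyq tjusk vbrhs cpbe uuq ntpqp orknf add dxs lpth pxpj
Final line 5: uuq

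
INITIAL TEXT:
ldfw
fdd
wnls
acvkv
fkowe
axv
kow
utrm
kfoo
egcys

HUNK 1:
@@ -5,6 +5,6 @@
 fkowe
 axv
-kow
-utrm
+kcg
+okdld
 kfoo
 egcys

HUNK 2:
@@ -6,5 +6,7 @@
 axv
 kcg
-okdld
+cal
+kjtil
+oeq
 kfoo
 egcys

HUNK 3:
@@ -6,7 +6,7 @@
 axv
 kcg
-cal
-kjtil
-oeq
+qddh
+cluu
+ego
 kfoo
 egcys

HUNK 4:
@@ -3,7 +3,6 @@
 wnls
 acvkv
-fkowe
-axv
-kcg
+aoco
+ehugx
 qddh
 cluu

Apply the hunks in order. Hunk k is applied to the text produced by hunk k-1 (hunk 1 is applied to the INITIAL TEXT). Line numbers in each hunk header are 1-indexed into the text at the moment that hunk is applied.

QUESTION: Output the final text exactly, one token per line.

Answer: ldfw
fdd
wnls
acvkv
aoco
ehugx
qddh
cluu
ego
kfoo
egcys

Derivation:
Hunk 1: at line 5 remove [kow,utrm] add [kcg,okdld] -> 10 lines: ldfw fdd wnls acvkv fkowe axv kcg okdld kfoo egcys
Hunk 2: at line 6 remove [okdld] add [cal,kjtil,oeq] -> 12 lines: ldfw fdd wnls acvkv fkowe axv kcg cal kjtil oeq kfoo egcys
Hunk 3: at line 6 remove [cal,kjtil,oeq] add [qddh,cluu,ego] -> 12 lines: ldfw fdd wnls acvkv fkowe axv kcg qddh cluu ego kfoo egcys
Hunk 4: at line 3 remove [fkowe,axv,kcg] add [aoco,ehugx] -> 11 lines: ldfw fdd wnls acvkv aoco ehugx qddh cluu ego kfoo egcys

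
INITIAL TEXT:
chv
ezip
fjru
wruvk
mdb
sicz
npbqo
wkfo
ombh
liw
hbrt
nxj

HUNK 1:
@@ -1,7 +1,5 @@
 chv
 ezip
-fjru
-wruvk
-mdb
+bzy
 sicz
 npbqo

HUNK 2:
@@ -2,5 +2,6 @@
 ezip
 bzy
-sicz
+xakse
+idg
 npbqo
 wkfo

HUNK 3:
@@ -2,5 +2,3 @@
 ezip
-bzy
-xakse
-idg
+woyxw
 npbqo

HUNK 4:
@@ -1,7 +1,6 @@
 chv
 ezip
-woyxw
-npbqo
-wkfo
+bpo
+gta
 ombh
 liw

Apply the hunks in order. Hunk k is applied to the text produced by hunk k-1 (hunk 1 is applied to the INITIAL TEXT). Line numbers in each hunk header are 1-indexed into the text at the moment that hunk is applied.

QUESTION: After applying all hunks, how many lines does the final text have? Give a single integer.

Hunk 1: at line 1 remove [fjru,wruvk,mdb] add [bzy] -> 10 lines: chv ezip bzy sicz npbqo wkfo ombh liw hbrt nxj
Hunk 2: at line 2 remove [sicz] add [xakse,idg] -> 11 lines: chv ezip bzy xakse idg npbqo wkfo ombh liw hbrt nxj
Hunk 3: at line 2 remove [bzy,xakse,idg] add [woyxw] -> 9 lines: chv ezip woyxw npbqo wkfo ombh liw hbrt nxj
Hunk 4: at line 1 remove [woyxw,npbqo,wkfo] add [bpo,gta] -> 8 lines: chv ezip bpo gta ombh liw hbrt nxj
Final line count: 8

Answer: 8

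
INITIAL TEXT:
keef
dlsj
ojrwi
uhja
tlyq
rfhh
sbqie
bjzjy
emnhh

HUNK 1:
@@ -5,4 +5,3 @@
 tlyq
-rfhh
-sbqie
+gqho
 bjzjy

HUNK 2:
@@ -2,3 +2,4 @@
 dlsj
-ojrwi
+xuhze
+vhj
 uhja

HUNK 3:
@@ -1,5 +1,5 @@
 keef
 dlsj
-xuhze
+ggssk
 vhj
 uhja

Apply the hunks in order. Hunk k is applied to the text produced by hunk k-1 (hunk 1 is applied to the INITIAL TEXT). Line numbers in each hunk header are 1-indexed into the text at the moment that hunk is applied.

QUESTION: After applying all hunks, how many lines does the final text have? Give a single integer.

Answer: 9

Derivation:
Hunk 1: at line 5 remove [rfhh,sbqie] add [gqho] -> 8 lines: keef dlsj ojrwi uhja tlyq gqho bjzjy emnhh
Hunk 2: at line 2 remove [ojrwi] add [xuhze,vhj] -> 9 lines: keef dlsj xuhze vhj uhja tlyq gqho bjzjy emnhh
Hunk 3: at line 1 remove [xuhze] add [ggssk] -> 9 lines: keef dlsj ggssk vhj uhja tlyq gqho bjzjy emnhh
Final line count: 9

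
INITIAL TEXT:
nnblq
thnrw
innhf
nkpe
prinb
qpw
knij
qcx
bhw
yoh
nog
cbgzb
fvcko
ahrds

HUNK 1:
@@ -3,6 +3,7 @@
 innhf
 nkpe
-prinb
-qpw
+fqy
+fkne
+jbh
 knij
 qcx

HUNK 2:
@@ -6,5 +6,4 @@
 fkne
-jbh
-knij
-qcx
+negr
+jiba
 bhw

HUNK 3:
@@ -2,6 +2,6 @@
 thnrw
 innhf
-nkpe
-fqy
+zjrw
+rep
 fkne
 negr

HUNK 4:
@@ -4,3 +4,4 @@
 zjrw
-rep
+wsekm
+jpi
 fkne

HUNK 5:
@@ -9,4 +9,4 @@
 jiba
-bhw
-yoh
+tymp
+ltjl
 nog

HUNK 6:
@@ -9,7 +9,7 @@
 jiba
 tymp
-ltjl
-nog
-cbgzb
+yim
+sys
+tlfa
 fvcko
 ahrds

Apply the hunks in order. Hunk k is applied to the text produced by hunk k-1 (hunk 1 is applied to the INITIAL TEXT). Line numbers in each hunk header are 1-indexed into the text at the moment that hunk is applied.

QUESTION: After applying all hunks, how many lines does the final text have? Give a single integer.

Hunk 1: at line 3 remove [prinb,qpw] add [fqy,fkne,jbh] -> 15 lines: nnblq thnrw innhf nkpe fqy fkne jbh knij qcx bhw yoh nog cbgzb fvcko ahrds
Hunk 2: at line 6 remove [jbh,knij,qcx] add [negr,jiba] -> 14 lines: nnblq thnrw innhf nkpe fqy fkne negr jiba bhw yoh nog cbgzb fvcko ahrds
Hunk 3: at line 2 remove [nkpe,fqy] add [zjrw,rep] -> 14 lines: nnblq thnrw innhf zjrw rep fkne negr jiba bhw yoh nog cbgzb fvcko ahrds
Hunk 4: at line 4 remove [rep] add [wsekm,jpi] -> 15 lines: nnblq thnrw innhf zjrw wsekm jpi fkne negr jiba bhw yoh nog cbgzb fvcko ahrds
Hunk 5: at line 9 remove [bhw,yoh] add [tymp,ltjl] -> 15 lines: nnblq thnrw innhf zjrw wsekm jpi fkne negr jiba tymp ltjl nog cbgzb fvcko ahrds
Hunk 6: at line 9 remove [ltjl,nog,cbgzb] add [yim,sys,tlfa] -> 15 lines: nnblq thnrw innhf zjrw wsekm jpi fkne negr jiba tymp yim sys tlfa fvcko ahrds
Final line count: 15

Answer: 15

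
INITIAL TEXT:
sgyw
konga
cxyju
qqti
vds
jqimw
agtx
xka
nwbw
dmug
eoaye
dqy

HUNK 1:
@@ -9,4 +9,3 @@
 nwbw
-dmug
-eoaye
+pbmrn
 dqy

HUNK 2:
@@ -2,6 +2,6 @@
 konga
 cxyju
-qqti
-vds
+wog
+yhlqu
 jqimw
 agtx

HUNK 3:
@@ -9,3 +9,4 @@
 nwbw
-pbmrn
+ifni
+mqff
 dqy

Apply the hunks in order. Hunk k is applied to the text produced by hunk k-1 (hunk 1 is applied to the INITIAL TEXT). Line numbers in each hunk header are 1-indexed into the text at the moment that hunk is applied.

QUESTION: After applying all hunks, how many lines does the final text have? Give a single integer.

Answer: 12

Derivation:
Hunk 1: at line 9 remove [dmug,eoaye] add [pbmrn] -> 11 lines: sgyw konga cxyju qqti vds jqimw agtx xka nwbw pbmrn dqy
Hunk 2: at line 2 remove [qqti,vds] add [wog,yhlqu] -> 11 lines: sgyw konga cxyju wog yhlqu jqimw agtx xka nwbw pbmrn dqy
Hunk 3: at line 9 remove [pbmrn] add [ifni,mqff] -> 12 lines: sgyw konga cxyju wog yhlqu jqimw agtx xka nwbw ifni mqff dqy
Final line count: 12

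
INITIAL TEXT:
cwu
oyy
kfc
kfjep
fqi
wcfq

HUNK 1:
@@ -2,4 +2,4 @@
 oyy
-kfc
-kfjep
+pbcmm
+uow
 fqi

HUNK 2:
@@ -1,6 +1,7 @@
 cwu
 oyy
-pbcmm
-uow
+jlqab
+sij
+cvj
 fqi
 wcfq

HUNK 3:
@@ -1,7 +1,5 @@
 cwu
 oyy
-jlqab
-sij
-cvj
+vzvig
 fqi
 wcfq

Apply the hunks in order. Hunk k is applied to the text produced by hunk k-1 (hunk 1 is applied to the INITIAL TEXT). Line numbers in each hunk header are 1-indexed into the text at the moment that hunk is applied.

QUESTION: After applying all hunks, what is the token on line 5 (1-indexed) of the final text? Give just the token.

Answer: wcfq

Derivation:
Hunk 1: at line 2 remove [kfc,kfjep] add [pbcmm,uow] -> 6 lines: cwu oyy pbcmm uow fqi wcfq
Hunk 2: at line 1 remove [pbcmm,uow] add [jlqab,sij,cvj] -> 7 lines: cwu oyy jlqab sij cvj fqi wcfq
Hunk 3: at line 1 remove [jlqab,sij,cvj] add [vzvig] -> 5 lines: cwu oyy vzvig fqi wcfq
Final line 5: wcfq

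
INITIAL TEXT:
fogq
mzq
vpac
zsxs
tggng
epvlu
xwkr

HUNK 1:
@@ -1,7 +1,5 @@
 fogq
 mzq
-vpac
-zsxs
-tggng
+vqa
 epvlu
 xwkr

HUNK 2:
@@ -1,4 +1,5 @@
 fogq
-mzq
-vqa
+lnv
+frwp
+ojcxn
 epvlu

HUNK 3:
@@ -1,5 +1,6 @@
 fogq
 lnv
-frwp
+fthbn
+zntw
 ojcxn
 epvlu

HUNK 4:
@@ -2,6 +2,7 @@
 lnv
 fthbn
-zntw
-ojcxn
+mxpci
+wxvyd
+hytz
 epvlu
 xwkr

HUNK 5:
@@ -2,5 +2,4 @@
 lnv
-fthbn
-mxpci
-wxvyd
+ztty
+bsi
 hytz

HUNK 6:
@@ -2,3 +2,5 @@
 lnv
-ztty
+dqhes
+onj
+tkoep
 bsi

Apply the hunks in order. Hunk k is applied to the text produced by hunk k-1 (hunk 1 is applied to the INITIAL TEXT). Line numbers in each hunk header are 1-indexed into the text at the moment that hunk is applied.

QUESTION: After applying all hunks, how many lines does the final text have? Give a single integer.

Hunk 1: at line 1 remove [vpac,zsxs,tggng] add [vqa] -> 5 lines: fogq mzq vqa epvlu xwkr
Hunk 2: at line 1 remove [mzq,vqa] add [lnv,frwp,ojcxn] -> 6 lines: fogq lnv frwp ojcxn epvlu xwkr
Hunk 3: at line 1 remove [frwp] add [fthbn,zntw] -> 7 lines: fogq lnv fthbn zntw ojcxn epvlu xwkr
Hunk 4: at line 2 remove [zntw,ojcxn] add [mxpci,wxvyd,hytz] -> 8 lines: fogq lnv fthbn mxpci wxvyd hytz epvlu xwkr
Hunk 5: at line 2 remove [fthbn,mxpci,wxvyd] add [ztty,bsi] -> 7 lines: fogq lnv ztty bsi hytz epvlu xwkr
Hunk 6: at line 2 remove [ztty] add [dqhes,onj,tkoep] -> 9 lines: fogq lnv dqhes onj tkoep bsi hytz epvlu xwkr
Final line count: 9

Answer: 9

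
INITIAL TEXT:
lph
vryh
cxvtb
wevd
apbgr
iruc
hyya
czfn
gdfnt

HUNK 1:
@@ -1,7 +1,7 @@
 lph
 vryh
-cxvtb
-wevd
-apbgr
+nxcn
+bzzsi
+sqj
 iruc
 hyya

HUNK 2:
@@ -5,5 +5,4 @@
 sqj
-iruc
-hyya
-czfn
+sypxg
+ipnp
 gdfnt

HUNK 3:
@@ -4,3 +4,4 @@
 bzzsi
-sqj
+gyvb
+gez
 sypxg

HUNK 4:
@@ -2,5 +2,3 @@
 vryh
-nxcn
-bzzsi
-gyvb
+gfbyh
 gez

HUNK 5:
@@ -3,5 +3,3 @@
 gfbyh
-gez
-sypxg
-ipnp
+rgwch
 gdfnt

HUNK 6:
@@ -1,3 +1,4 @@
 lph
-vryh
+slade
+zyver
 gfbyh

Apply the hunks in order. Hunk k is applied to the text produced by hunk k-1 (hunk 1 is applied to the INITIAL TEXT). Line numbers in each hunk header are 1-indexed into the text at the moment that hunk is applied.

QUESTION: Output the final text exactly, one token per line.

Hunk 1: at line 1 remove [cxvtb,wevd,apbgr] add [nxcn,bzzsi,sqj] -> 9 lines: lph vryh nxcn bzzsi sqj iruc hyya czfn gdfnt
Hunk 2: at line 5 remove [iruc,hyya,czfn] add [sypxg,ipnp] -> 8 lines: lph vryh nxcn bzzsi sqj sypxg ipnp gdfnt
Hunk 3: at line 4 remove [sqj] add [gyvb,gez] -> 9 lines: lph vryh nxcn bzzsi gyvb gez sypxg ipnp gdfnt
Hunk 4: at line 2 remove [nxcn,bzzsi,gyvb] add [gfbyh] -> 7 lines: lph vryh gfbyh gez sypxg ipnp gdfnt
Hunk 5: at line 3 remove [gez,sypxg,ipnp] add [rgwch] -> 5 lines: lph vryh gfbyh rgwch gdfnt
Hunk 6: at line 1 remove [vryh] add [slade,zyver] -> 6 lines: lph slade zyver gfbyh rgwch gdfnt

Answer: lph
slade
zyver
gfbyh
rgwch
gdfnt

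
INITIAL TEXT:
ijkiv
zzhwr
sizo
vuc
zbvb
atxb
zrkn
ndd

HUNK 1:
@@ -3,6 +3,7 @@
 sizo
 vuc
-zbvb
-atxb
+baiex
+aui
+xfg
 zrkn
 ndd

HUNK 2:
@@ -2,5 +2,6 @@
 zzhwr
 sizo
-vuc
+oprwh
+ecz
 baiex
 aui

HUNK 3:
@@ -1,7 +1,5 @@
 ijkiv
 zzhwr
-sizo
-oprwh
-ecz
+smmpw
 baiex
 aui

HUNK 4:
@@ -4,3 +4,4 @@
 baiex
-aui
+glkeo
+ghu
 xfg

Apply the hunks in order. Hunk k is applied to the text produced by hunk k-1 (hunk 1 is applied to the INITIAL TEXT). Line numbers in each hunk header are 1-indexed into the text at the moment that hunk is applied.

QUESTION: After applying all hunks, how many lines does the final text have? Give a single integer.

Answer: 9

Derivation:
Hunk 1: at line 3 remove [zbvb,atxb] add [baiex,aui,xfg] -> 9 lines: ijkiv zzhwr sizo vuc baiex aui xfg zrkn ndd
Hunk 2: at line 2 remove [vuc] add [oprwh,ecz] -> 10 lines: ijkiv zzhwr sizo oprwh ecz baiex aui xfg zrkn ndd
Hunk 3: at line 1 remove [sizo,oprwh,ecz] add [smmpw] -> 8 lines: ijkiv zzhwr smmpw baiex aui xfg zrkn ndd
Hunk 4: at line 4 remove [aui] add [glkeo,ghu] -> 9 lines: ijkiv zzhwr smmpw baiex glkeo ghu xfg zrkn ndd
Final line count: 9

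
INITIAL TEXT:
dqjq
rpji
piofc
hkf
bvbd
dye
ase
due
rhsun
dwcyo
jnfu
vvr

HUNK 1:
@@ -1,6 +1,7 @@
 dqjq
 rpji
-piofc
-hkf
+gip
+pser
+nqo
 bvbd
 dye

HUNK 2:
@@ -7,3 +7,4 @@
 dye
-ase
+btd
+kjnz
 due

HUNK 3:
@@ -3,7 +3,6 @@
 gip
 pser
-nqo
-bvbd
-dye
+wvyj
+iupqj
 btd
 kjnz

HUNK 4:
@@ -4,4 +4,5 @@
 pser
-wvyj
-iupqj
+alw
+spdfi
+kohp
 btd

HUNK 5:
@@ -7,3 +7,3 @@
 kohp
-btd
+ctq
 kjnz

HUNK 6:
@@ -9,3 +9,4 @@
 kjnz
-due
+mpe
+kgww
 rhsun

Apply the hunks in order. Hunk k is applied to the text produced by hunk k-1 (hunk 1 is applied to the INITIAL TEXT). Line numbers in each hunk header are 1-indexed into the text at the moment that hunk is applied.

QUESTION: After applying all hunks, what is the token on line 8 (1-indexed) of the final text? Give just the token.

Answer: ctq

Derivation:
Hunk 1: at line 1 remove [piofc,hkf] add [gip,pser,nqo] -> 13 lines: dqjq rpji gip pser nqo bvbd dye ase due rhsun dwcyo jnfu vvr
Hunk 2: at line 7 remove [ase] add [btd,kjnz] -> 14 lines: dqjq rpji gip pser nqo bvbd dye btd kjnz due rhsun dwcyo jnfu vvr
Hunk 3: at line 3 remove [nqo,bvbd,dye] add [wvyj,iupqj] -> 13 lines: dqjq rpji gip pser wvyj iupqj btd kjnz due rhsun dwcyo jnfu vvr
Hunk 4: at line 4 remove [wvyj,iupqj] add [alw,spdfi,kohp] -> 14 lines: dqjq rpji gip pser alw spdfi kohp btd kjnz due rhsun dwcyo jnfu vvr
Hunk 5: at line 7 remove [btd] add [ctq] -> 14 lines: dqjq rpji gip pser alw spdfi kohp ctq kjnz due rhsun dwcyo jnfu vvr
Hunk 6: at line 9 remove [due] add [mpe,kgww] -> 15 lines: dqjq rpji gip pser alw spdfi kohp ctq kjnz mpe kgww rhsun dwcyo jnfu vvr
Final line 8: ctq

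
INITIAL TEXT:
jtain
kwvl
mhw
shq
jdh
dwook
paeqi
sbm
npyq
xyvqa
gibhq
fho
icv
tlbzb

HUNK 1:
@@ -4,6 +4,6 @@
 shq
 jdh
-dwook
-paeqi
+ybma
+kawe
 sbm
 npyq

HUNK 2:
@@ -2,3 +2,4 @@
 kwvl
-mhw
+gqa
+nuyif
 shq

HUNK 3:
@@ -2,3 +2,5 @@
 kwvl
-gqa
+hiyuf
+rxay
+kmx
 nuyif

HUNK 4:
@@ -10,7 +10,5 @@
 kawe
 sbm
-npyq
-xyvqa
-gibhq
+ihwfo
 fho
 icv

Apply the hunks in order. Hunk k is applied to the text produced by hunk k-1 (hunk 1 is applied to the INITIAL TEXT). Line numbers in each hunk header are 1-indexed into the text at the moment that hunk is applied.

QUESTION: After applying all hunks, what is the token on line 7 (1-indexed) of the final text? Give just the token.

Hunk 1: at line 4 remove [dwook,paeqi] add [ybma,kawe] -> 14 lines: jtain kwvl mhw shq jdh ybma kawe sbm npyq xyvqa gibhq fho icv tlbzb
Hunk 2: at line 2 remove [mhw] add [gqa,nuyif] -> 15 lines: jtain kwvl gqa nuyif shq jdh ybma kawe sbm npyq xyvqa gibhq fho icv tlbzb
Hunk 3: at line 2 remove [gqa] add [hiyuf,rxay,kmx] -> 17 lines: jtain kwvl hiyuf rxay kmx nuyif shq jdh ybma kawe sbm npyq xyvqa gibhq fho icv tlbzb
Hunk 4: at line 10 remove [npyq,xyvqa,gibhq] add [ihwfo] -> 15 lines: jtain kwvl hiyuf rxay kmx nuyif shq jdh ybma kawe sbm ihwfo fho icv tlbzb
Final line 7: shq

Answer: shq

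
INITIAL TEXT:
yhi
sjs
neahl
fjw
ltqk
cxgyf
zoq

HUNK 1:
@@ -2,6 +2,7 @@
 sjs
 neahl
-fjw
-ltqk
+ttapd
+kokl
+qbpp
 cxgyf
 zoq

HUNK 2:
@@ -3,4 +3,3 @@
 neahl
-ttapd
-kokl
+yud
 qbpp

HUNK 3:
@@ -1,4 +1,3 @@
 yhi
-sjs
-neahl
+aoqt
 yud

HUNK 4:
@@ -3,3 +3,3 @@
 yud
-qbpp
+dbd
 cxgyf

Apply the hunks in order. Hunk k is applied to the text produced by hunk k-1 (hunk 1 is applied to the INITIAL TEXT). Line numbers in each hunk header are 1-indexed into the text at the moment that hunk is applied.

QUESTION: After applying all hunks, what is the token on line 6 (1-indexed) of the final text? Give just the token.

Hunk 1: at line 2 remove [fjw,ltqk] add [ttapd,kokl,qbpp] -> 8 lines: yhi sjs neahl ttapd kokl qbpp cxgyf zoq
Hunk 2: at line 3 remove [ttapd,kokl] add [yud] -> 7 lines: yhi sjs neahl yud qbpp cxgyf zoq
Hunk 3: at line 1 remove [sjs,neahl] add [aoqt] -> 6 lines: yhi aoqt yud qbpp cxgyf zoq
Hunk 4: at line 3 remove [qbpp] add [dbd] -> 6 lines: yhi aoqt yud dbd cxgyf zoq
Final line 6: zoq

Answer: zoq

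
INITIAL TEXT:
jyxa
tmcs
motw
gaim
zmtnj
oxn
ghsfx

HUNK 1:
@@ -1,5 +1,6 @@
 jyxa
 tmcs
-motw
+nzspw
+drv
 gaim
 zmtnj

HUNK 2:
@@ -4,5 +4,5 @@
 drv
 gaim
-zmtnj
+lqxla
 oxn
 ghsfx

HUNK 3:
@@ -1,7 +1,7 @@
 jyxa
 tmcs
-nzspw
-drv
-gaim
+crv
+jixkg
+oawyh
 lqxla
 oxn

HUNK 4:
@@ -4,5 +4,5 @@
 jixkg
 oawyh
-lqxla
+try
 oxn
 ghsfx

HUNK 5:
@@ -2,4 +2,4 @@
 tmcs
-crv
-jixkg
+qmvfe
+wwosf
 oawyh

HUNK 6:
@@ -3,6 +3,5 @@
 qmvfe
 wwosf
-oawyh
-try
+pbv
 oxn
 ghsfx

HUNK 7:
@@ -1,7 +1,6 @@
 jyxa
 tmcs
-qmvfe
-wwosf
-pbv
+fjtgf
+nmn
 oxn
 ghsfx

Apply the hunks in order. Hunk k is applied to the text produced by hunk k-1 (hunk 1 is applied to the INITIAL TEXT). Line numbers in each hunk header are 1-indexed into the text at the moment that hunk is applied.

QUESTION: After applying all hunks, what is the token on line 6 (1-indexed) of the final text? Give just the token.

Hunk 1: at line 1 remove [motw] add [nzspw,drv] -> 8 lines: jyxa tmcs nzspw drv gaim zmtnj oxn ghsfx
Hunk 2: at line 4 remove [zmtnj] add [lqxla] -> 8 lines: jyxa tmcs nzspw drv gaim lqxla oxn ghsfx
Hunk 3: at line 1 remove [nzspw,drv,gaim] add [crv,jixkg,oawyh] -> 8 lines: jyxa tmcs crv jixkg oawyh lqxla oxn ghsfx
Hunk 4: at line 4 remove [lqxla] add [try] -> 8 lines: jyxa tmcs crv jixkg oawyh try oxn ghsfx
Hunk 5: at line 2 remove [crv,jixkg] add [qmvfe,wwosf] -> 8 lines: jyxa tmcs qmvfe wwosf oawyh try oxn ghsfx
Hunk 6: at line 3 remove [oawyh,try] add [pbv] -> 7 lines: jyxa tmcs qmvfe wwosf pbv oxn ghsfx
Hunk 7: at line 1 remove [qmvfe,wwosf,pbv] add [fjtgf,nmn] -> 6 lines: jyxa tmcs fjtgf nmn oxn ghsfx
Final line 6: ghsfx

Answer: ghsfx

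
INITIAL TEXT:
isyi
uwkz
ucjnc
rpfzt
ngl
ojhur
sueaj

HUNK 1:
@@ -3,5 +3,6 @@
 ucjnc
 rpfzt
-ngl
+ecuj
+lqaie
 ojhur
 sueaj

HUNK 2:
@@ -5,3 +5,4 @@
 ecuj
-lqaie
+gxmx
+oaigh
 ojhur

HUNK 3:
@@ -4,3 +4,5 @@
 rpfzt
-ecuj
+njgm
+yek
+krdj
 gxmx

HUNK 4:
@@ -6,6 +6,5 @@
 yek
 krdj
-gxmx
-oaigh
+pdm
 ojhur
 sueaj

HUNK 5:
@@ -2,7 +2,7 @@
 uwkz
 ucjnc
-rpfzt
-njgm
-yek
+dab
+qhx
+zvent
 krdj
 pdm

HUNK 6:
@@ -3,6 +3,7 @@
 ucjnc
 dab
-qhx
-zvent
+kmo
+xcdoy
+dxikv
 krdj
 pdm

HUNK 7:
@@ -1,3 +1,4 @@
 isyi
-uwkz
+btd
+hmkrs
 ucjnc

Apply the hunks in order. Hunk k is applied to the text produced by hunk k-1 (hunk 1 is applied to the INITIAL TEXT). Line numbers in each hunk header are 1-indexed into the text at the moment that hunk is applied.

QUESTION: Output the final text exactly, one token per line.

Answer: isyi
btd
hmkrs
ucjnc
dab
kmo
xcdoy
dxikv
krdj
pdm
ojhur
sueaj

Derivation:
Hunk 1: at line 3 remove [ngl] add [ecuj,lqaie] -> 8 lines: isyi uwkz ucjnc rpfzt ecuj lqaie ojhur sueaj
Hunk 2: at line 5 remove [lqaie] add [gxmx,oaigh] -> 9 lines: isyi uwkz ucjnc rpfzt ecuj gxmx oaigh ojhur sueaj
Hunk 3: at line 4 remove [ecuj] add [njgm,yek,krdj] -> 11 lines: isyi uwkz ucjnc rpfzt njgm yek krdj gxmx oaigh ojhur sueaj
Hunk 4: at line 6 remove [gxmx,oaigh] add [pdm] -> 10 lines: isyi uwkz ucjnc rpfzt njgm yek krdj pdm ojhur sueaj
Hunk 5: at line 2 remove [rpfzt,njgm,yek] add [dab,qhx,zvent] -> 10 lines: isyi uwkz ucjnc dab qhx zvent krdj pdm ojhur sueaj
Hunk 6: at line 3 remove [qhx,zvent] add [kmo,xcdoy,dxikv] -> 11 lines: isyi uwkz ucjnc dab kmo xcdoy dxikv krdj pdm ojhur sueaj
Hunk 7: at line 1 remove [uwkz] add [btd,hmkrs] -> 12 lines: isyi btd hmkrs ucjnc dab kmo xcdoy dxikv krdj pdm ojhur sueaj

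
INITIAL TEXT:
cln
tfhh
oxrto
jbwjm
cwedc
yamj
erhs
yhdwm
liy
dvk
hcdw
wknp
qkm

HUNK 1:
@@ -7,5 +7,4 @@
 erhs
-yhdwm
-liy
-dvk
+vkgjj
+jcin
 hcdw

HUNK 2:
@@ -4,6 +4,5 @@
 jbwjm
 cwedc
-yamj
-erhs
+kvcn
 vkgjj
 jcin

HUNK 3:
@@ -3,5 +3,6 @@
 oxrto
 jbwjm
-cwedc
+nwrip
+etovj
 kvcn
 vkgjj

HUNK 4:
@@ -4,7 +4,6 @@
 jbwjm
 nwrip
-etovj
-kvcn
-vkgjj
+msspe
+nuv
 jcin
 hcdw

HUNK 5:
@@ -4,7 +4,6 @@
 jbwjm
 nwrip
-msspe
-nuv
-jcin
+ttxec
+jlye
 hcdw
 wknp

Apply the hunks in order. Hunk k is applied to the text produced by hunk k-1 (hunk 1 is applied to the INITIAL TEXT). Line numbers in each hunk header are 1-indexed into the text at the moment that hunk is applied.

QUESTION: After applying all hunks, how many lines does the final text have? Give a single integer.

Hunk 1: at line 7 remove [yhdwm,liy,dvk] add [vkgjj,jcin] -> 12 lines: cln tfhh oxrto jbwjm cwedc yamj erhs vkgjj jcin hcdw wknp qkm
Hunk 2: at line 4 remove [yamj,erhs] add [kvcn] -> 11 lines: cln tfhh oxrto jbwjm cwedc kvcn vkgjj jcin hcdw wknp qkm
Hunk 3: at line 3 remove [cwedc] add [nwrip,etovj] -> 12 lines: cln tfhh oxrto jbwjm nwrip etovj kvcn vkgjj jcin hcdw wknp qkm
Hunk 4: at line 4 remove [etovj,kvcn,vkgjj] add [msspe,nuv] -> 11 lines: cln tfhh oxrto jbwjm nwrip msspe nuv jcin hcdw wknp qkm
Hunk 5: at line 4 remove [msspe,nuv,jcin] add [ttxec,jlye] -> 10 lines: cln tfhh oxrto jbwjm nwrip ttxec jlye hcdw wknp qkm
Final line count: 10

Answer: 10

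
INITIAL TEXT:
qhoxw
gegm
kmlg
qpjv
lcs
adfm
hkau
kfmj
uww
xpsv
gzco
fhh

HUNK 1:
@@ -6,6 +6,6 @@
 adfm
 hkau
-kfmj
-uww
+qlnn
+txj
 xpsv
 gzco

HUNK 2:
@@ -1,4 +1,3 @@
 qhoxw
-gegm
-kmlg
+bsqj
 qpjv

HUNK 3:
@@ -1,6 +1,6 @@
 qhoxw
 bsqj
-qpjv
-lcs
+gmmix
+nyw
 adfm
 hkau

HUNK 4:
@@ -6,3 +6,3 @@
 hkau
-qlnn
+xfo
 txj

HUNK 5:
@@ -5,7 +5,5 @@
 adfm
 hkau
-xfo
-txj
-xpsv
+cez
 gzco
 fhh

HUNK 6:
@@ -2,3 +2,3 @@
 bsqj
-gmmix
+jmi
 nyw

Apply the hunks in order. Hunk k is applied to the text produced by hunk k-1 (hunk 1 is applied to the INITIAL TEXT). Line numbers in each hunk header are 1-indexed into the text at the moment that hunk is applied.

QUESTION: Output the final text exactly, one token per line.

Hunk 1: at line 6 remove [kfmj,uww] add [qlnn,txj] -> 12 lines: qhoxw gegm kmlg qpjv lcs adfm hkau qlnn txj xpsv gzco fhh
Hunk 2: at line 1 remove [gegm,kmlg] add [bsqj] -> 11 lines: qhoxw bsqj qpjv lcs adfm hkau qlnn txj xpsv gzco fhh
Hunk 3: at line 1 remove [qpjv,lcs] add [gmmix,nyw] -> 11 lines: qhoxw bsqj gmmix nyw adfm hkau qlnn txj xpsv gzco fhh
Hunk 4: at line 6 remove [qlnn] add [xfo] -> 11 lines: qhoxw bsqj gmmix nyw adfm hkau xfo txj xpsv gzco fhh
Hunk 5: at line 5 remove [xfo,txj,xpsv] add [cez] -> 9 lines: qhoxw bsqj gmmix nyw adfm hkau cez gzco fhh
Hunk 6: at line 2 remove [gmmix] add [jmi] -> 9 lines: qhoxw bsqj jmi nyw adfm hkau cez gzco fhh

Answer: qhoxw
bsqj
jmi
nyw
adfm
hkau
cez
gzco
fhh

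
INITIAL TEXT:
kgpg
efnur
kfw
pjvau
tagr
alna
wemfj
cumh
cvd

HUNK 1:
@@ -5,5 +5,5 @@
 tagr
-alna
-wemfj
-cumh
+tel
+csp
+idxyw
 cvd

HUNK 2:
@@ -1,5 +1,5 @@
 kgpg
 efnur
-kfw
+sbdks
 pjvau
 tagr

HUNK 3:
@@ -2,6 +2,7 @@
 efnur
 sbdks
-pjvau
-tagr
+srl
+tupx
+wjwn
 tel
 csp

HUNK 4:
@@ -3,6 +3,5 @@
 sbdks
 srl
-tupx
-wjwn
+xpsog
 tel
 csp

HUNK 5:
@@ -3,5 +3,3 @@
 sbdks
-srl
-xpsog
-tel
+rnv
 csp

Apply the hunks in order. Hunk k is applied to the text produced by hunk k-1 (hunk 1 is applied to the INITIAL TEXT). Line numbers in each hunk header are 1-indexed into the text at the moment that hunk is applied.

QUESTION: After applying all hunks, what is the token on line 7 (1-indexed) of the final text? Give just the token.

Hunk 1: at line 5 remove [alna,wemfj,cumh] add [tel,csp,idxyw] -> 9 lines: kgpg efnur kfw pjvau tagr tel csp idxyw cvd
Hunk 2: at line 1 remove [kfw] add [sbdks] -> 9 lines: kgpg efnur sbdks pjvau tagr tel csp idxyw cvd
Hunk 3: at line 2 remove [pjvau,tagr] add [srl,tupx,wjwn] -> 10 lines: kgpg efnur sbdks srl tupx wjwn tel csp idxyw cvd
Hunk 4: at line 3 remove [tupx,wjwn] add [xpsog] -> 9 lines: kgpg efnur sbdks srl xpsog tel csp idxyw cvd
Hunk 5: at line 3 remove [srl,xpsog,tel] add [rnv] -> 7 lines: kgpg efnur sbdks rnv csp idxyw cvd
Final line 7: cvd

Answer: cvd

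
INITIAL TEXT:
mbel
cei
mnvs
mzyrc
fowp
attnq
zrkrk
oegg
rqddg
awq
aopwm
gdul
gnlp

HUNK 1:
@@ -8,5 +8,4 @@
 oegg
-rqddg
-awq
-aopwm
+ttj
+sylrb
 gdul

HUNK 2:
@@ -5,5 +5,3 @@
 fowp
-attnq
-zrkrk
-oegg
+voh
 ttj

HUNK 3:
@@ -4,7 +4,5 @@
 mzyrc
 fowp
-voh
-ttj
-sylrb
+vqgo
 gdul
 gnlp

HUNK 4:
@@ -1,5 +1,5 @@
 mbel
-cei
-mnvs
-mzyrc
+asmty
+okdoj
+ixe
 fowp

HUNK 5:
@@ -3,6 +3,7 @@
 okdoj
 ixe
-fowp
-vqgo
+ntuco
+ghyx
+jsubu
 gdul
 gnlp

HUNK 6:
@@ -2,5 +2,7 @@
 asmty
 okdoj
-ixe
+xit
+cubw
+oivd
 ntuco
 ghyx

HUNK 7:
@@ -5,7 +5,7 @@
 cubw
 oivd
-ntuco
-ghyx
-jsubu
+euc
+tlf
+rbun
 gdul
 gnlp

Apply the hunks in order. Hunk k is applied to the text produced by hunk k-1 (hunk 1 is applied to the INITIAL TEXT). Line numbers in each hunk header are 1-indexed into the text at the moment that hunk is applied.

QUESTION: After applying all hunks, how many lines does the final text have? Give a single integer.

Answer: 11

Derivation:
Hunk 1: at line 8 remove [rqddg,awq,aopwm] add [ttj,sylrb] -> 12 lines: mbel cei mnvs mzyrc fowp attnq zrkrk oegg ttj sylrb gdul gnlp
Hunk 2: at line 5 remove [attnq,zrkrk,oegg] add [voh] -> 10 lines: mbel cei mnvs mzyrc fowp voh ttj sylrb gdul gnlp
Hunk 3: at line 4 remove [voh,ttj,sylrb] add [vqgo] -> 8 lines: mbel cei mnvs mzyrc fowp vqgo gdul gnlp
Hunk 4: at line 1 remove [cei,mnvs,mzyrc] add [asmty,okdoj,ixe] -> 8 lines: mbel asmty okdoj ixe fowp vqgo gdul gnlp
Hunk 5: at line 3 remove [fowp,vqgo] add [ntuco,ghyx,jsubu] -> 9 lines: mbel asmty okdoj ixe ntuco ghyx jsubu gdul gnlp
Hunk 6: at line 2 remove [ixe] add [xit,cubw,oivd] -> 11 lines: mbel asmty okdoj xit cubw oivd ntuco ghyx jsubu gdul gnlp
Hunk 7: at line 5 remove [ntuco,ghyx,jsubu] add [euc,tlf,rbun] -> 11 lines: mbel asmty okdoj xit cubw oivd euc tlf rbun gdul gnlp
Final line count: 11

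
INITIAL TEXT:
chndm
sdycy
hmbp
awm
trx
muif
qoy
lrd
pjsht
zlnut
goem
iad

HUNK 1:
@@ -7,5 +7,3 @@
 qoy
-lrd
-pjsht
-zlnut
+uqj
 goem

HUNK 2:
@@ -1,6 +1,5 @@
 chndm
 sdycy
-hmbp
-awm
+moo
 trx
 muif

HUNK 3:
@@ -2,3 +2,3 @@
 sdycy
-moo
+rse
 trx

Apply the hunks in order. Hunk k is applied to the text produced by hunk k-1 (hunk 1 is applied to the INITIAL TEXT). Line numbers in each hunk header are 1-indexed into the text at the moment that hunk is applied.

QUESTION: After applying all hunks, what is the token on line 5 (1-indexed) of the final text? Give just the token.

Hunk 1: at line 7 remove [lrd,pjsht,zlnut] add [uqj] -> 10 lines: chndm sdycy hmbp awm trx muif qoy uqj goem iad
Hunk 2: at line 1 remove [hmbp,awm] add [moo] -> 9 lines: chndm sdycy moo trx muif qoy uqj goem iad
Hunk 3: at line 2 remove [moo] add [rse] -> 9 lines: chndm sdycy rse trx muif qoy uqj goem iad
Final line 5: muif

Answer: muif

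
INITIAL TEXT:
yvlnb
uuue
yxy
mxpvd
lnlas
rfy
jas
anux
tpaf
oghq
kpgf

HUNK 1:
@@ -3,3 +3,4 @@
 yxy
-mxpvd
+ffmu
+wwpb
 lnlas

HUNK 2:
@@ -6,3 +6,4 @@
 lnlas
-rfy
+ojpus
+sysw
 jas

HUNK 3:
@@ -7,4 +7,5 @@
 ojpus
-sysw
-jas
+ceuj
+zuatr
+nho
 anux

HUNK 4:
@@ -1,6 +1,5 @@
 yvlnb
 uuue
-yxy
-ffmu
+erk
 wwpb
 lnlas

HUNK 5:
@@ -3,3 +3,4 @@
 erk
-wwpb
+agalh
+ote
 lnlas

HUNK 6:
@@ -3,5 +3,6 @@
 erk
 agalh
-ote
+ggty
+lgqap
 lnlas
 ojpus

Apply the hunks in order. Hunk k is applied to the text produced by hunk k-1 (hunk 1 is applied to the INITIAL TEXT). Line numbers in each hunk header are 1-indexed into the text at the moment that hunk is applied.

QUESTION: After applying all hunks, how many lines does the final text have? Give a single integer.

Answer: 15

Derivation:
Hunk 1: at line 3 remove [mxpvd] add [ffmu,wwpb] -> 12 lines: yvlnb uuue yxy ffmu wwpb lnlas rfy jas anux tpaf oghq kpgf
Hunk 2: at line 6 remove [rfy] add [ojpus,sysw] -> 13 lines: yvlnb uuue yxy ffmu wwpb lnlas ojpus sysw jas anux tpaf oghq kpgf
Hunk 3: at line 7 remove [sysw,jas] add [ceuj,zuatr,nho] -> 14 lines: yvlnb uuue yxy ffmu wwpb lnlas ojpus ceuj zuatr nho anux tpaf oghq kpgf
Hunk 4: at line 1 remove [yxy,ffmu] add [erk] -> 13 lines: yvlnb uuue erk wwpb lnlas ojpus ceuj zuatr nho anux tpaf oghq kpgf
Hunk 5: at line 3 remove [wwpb] add [agalh,ote] -> 14 lines: yvlnb uuue erk agalh ote lnlas ojpus ceuj zuatr nho anux tpaf oghq kpgf
Hunk 6: at line 3 remove [ote] add [ggty,lgqap] -> 15 lines: yvlnb uuue erk agalh ggty lgqap lnlas ojpus ceuj zuatr nho anux tpaf oghq kpgf
Final line count: 15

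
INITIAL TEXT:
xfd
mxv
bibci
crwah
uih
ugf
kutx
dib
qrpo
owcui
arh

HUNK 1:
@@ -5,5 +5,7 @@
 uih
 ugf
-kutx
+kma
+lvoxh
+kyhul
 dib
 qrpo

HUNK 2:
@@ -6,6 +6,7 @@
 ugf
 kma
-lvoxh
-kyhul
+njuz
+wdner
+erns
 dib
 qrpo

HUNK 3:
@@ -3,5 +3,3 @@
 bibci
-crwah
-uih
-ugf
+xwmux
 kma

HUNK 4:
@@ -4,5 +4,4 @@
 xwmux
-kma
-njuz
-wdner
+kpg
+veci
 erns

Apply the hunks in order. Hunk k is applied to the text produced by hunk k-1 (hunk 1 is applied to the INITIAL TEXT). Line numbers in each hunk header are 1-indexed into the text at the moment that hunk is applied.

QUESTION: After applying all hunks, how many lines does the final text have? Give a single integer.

Hunk 1: at line 5 remove [kutx] add [kma,lvoxh,kyhul] -> 13 lines: xfd mxv bibci crwah uih ugf kma lvoxh kyhul dib qrpo owcui arh
Hunk 2: at line 6 remove [lvoxh,kyhul] add [njuz,wdner,erns] -> 14 lines: xfd mxv bibci crwah uih ugf kma njuz wdner erns dib qrpo owcui arh
Hunk 3: at line 3 remove [crwah,uih,ugf] add [xwmux] -> 12 lines: xfd mxv bibci xwmux kma njuz wdner erns dib qrpo owcui arh
Hunk 4: at line 4 remove [kma,njuz,wdner] add [kpg,veci] -> 11 lines: xfd mxv bibci xwmux kpg veci erns dib qrpo owcui arh
Final line count: 11

Answer: 11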